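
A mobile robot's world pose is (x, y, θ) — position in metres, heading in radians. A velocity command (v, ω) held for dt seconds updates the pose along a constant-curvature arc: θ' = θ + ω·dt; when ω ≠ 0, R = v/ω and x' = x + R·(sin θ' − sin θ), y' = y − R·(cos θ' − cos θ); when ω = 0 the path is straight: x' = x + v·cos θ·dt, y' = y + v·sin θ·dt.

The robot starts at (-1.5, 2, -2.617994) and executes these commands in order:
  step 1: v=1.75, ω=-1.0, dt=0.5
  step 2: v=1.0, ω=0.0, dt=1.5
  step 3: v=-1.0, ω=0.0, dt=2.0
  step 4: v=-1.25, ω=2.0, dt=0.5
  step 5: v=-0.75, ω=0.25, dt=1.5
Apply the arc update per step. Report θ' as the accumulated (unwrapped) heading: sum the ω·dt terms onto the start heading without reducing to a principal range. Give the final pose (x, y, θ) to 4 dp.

step 1: θ'=-3.1180 (R=-1.7500) → pose (-2.3337, 1.7660, -3.1180)
step 2: θ'=-3.1180 (straight) → pose (-3.8333, 1.7306, -3.1180)
step 3: θ'=-3.1180 (straight) → pose (-1.8338, 1.7778, -3.1180)
step 4: θ'=-2.1180 (R=-0.6250) → pose (-1.3149, 2.0775, -2.1180)
step 5: θ'=-1.7430 (R=-3.0000) → pose (-0.9212, 3.1243, -1.7430)

(-0.9212, 3.1243, -1.7430)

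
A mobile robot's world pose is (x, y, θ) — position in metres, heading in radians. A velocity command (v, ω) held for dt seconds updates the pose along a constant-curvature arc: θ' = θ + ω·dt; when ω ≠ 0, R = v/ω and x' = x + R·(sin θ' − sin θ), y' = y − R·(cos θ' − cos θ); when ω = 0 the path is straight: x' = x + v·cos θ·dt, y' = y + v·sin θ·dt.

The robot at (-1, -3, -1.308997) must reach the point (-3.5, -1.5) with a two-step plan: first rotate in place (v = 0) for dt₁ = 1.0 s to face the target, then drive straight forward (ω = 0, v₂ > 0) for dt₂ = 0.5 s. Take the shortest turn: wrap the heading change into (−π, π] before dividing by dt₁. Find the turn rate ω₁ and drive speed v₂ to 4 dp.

ω₁ = -2.3730, v₂ = 5.8310

heading to target = atan2(-1.5−-3, -3.5−-1) = 2.6012
Δθ = wrap(2.6012 − -1.3090) = -2.3730; ω₁ = Δθ/dt₁ = -2.3730
distance = √((-3.5−-1)² + (-1.5−-3)²) = 2.9155; v₂ = distance/dt₂ = 5.8310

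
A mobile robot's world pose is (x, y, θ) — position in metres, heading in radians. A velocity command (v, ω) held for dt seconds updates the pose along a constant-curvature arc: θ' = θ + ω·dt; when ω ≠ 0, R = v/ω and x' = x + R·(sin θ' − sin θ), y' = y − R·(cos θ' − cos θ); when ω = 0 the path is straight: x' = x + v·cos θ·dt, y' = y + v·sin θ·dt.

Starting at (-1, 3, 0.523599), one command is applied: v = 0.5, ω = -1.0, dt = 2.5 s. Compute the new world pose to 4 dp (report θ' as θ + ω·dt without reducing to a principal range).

θ' = 0.5236 + -1.0·2.5 = -1.9764
R = v/ω = 0.5/-1.0 = -0.5000
x' = -1 + -0.5000·(sin -1.9764 − sin 0.5236) = -0.2906
y' = 3 − -0.5000·(cos -1.9764 − cos 0.5236) = 2.3697

(-0.2906, 2.3697, -1.9764)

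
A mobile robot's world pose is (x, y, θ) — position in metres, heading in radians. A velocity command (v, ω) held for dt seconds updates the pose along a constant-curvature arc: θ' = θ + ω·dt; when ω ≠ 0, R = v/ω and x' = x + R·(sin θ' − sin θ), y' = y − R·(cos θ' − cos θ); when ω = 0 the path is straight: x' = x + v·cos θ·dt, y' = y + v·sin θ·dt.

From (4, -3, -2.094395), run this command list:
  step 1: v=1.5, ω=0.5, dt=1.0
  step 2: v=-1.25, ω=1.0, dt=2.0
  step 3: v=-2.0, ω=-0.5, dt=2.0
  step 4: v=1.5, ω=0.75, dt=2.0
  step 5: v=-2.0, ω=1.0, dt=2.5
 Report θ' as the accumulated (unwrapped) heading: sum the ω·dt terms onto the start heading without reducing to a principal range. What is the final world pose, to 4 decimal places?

(2.8268, -5.6322, 3.4056)

step 1: θ'=-1.5944 (R=3.0000) → pose (3.5989, -4.4292, -1.5944)
step 2: θ'=0.4056 (R=-1.2500) → pose (1.8560, -3.2511, 0.4056)
step 3: θ'=-0.5944 (R=4.0000) → pose (-1.9623, -2.8896, -0.5944)
step 4: θ'=0.9056 (R=2.0000) → pose (0.7313, -2.4671, 0.9056)
step 5: θ'=3.4056 (R=-2.0000) → pose (2.8268, -5.6322, 3.4056)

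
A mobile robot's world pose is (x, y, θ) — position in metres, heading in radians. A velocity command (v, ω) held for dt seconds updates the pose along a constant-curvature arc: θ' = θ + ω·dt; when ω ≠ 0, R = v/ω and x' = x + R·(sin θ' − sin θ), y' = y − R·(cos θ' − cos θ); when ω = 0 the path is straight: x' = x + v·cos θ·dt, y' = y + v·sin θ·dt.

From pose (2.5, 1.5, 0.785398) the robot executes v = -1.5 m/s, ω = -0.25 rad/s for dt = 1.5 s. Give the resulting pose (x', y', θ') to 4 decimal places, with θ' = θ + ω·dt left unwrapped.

θ' = 0.7854 + -0.25·1.5 = 0.4104
R = v/ω = -1.5/-0.25 = 6.0000
x' = 2.5 + 6.0000·(sin 0.4104 − sin 0.7854) = 0.6512
y' = 1.5 − 6.0000·(cos 0.4104 − cos 0.7854) = 0.2409

(0.6512, 0.2409, 0.4104)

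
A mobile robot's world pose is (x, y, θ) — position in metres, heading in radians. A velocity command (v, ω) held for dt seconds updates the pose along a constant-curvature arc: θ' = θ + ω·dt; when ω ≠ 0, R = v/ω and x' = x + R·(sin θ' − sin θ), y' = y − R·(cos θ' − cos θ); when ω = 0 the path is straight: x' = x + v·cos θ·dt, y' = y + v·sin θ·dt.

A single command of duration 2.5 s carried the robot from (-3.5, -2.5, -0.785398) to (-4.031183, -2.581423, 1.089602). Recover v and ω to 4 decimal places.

v = -0.2500, ω = 0.7500

Δθ = 1.089602 − -0.785398 = 1.875000
ω = Δθ/dt = 1.875000/2.5 = 0.7500
R = Δx/(sin θ' − sin θ) = -0.3333
v = R·ω = -0.3333·0.7500 = -0.2500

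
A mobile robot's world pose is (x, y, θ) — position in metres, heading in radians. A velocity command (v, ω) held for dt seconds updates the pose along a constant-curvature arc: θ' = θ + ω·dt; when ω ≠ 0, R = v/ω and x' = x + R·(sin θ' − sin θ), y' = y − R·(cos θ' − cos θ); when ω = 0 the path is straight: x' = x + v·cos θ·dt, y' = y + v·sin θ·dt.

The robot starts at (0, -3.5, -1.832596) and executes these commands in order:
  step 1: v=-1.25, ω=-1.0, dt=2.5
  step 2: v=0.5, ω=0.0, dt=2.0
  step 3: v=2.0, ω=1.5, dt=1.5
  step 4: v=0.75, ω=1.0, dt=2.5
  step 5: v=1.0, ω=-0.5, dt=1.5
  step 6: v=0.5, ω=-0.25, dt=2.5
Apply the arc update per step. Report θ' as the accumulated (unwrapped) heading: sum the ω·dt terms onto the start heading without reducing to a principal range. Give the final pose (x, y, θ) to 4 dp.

step 1: θ'=-4.3326 (R=1.2500) → pose (2.3683, -3.3601, -4.3326)
step 2: θ'=-4.3326 (straight) → pose (1.9976, -2.4314, -4.3326)
step 3: θ'=-2.0826 (R=1.3333) → pose (-0.4032, -2.2727, -2.0826)
step 4: θ'=0.4174 (R=0.7500) → pose (0.5547, -3.3256, 0.4174)
step 5: θ'=-0.3326 (R=-2.0000) → pose (2.0185, -3.2635, -0.3326)
step 6: θ'=-0.9576 (R=-2.0000) → pose (3.0011, -4.0029, -0.9576)

(3.0011, -4.0029, -0.9576)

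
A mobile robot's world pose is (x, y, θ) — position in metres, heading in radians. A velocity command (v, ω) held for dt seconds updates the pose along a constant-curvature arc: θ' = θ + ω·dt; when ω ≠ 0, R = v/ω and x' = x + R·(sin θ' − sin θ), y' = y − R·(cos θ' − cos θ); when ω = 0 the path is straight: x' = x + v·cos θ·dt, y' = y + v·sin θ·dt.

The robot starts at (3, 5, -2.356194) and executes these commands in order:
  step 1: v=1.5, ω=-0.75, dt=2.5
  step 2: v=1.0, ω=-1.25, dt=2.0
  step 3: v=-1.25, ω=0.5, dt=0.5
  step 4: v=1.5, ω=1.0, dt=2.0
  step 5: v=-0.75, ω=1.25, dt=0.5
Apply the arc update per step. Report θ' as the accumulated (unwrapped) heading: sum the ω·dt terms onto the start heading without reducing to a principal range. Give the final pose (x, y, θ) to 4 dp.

step 1: θ'=-4.2312 (R=-2.0000) → pose (-0.1871, 5.4885, -4.2312)
step 2: θ'=-6.7312 (R=-0.8000) → pose (0.8686, 6.5799, -6.7312)
step 3: θ'=-6.4812 (R=-2.5000) → pose (0.2775, 6.7777, -6.4812)
step 4: θ'=-4.4812 (R=1.5000) → pose (2.0326, 8.5921, -4.4812)
step 5: θ'=-3.8562 (R=-0.6000) → pose (2.2235, 8.2764, -3.8562)

(2.2235, 8.2764, -3.8562)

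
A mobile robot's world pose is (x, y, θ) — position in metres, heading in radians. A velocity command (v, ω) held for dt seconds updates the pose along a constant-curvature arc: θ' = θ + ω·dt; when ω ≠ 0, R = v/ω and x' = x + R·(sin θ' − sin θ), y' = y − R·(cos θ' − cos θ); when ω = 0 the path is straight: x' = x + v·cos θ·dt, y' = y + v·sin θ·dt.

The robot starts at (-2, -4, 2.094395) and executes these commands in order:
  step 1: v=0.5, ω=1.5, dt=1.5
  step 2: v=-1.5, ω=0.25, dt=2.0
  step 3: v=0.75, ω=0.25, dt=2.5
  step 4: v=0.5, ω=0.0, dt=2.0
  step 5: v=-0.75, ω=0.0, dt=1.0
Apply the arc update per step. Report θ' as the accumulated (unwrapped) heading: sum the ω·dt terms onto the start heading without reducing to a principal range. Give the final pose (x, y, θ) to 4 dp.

step 1: θ'=4.3444 (R=0.3333) → pose (-2.5997, -4.0468, 4.3444)
step 2: θ'=4.8444 (R=-6.0000) → pose (-2.2502, -1.0985, 4.8444)
step 3: θ'=5.4694 (R=3.0000) → pose (-1.4570, -2.7639, 5.4694)
step 4: θ'=5.4694 (straight) → pose (-0.7702, -3.4908, 5.4694)
step 5: θ'=5.4694 (straight) → pose (-1.2853, -2.9456, 5.4694)

(-1.2853, -2.9456, 5.4694)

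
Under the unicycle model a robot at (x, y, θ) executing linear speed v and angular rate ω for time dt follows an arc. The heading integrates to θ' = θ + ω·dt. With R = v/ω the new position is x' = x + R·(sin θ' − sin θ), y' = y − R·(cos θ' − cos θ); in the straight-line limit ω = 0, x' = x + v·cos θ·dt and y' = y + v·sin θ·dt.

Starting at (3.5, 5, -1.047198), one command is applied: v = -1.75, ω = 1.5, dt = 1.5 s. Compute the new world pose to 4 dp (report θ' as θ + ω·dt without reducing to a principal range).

θ' = -1.0472 + 1.5·1.5 = 1.2028
R = v/ω = -1.75/1.5 = -1.1667
x' = 3.5 + -1.1667·(sin 1.2028 − sin -1.0472) = 1.4011
y' = 5 − -1.1667·(cos 1.2028 − cos -1.0472) = 4.8364

(1.4011, 4.8364, 1.2028)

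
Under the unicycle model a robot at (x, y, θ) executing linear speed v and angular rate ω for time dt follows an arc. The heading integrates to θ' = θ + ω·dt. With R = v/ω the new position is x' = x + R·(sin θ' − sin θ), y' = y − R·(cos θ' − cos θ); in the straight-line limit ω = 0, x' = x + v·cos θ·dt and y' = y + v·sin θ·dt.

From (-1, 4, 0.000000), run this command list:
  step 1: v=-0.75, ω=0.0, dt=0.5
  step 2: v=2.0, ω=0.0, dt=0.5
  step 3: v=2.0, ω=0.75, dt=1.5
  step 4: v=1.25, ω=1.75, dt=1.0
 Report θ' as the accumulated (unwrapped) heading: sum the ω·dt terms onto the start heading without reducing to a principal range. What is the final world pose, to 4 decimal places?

step 1: θ'=0.0000 (straight) → pose (-1.3750, 4.0000, 0.0000)
step 2: θ'=0.0000 (straight) → pose (-0.3750, 4.0000, 0.0000)
step 3: θ'=1.1250 (R=2.6667) → pose (2.0310, 5.5169, 1.1250)
step 4: θ'=2.8750 (R=0.7143) → pose (1.5747, 6.5139, 2.8750)

(1.5747, 6.5139, 2.8750)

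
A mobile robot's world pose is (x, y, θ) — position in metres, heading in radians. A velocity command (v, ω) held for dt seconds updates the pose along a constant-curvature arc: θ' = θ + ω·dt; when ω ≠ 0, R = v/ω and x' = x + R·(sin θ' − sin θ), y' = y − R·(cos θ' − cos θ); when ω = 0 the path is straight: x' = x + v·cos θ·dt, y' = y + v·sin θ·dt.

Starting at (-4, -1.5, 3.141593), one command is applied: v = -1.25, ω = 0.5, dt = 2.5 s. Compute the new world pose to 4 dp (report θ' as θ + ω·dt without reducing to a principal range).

θ' = 3.1416 + 0.5·2.5 = 4.3916
R = v/ω = -1.25/0.5 = -2.5000
x' = -4 + -2.5000·(sin 4.3916 − sin 3.1416) = -1.6275
y' = -1.5 − -2.5000·(cos 4.3916 − cos 3.1416) = 0.2117

(-1.6275, 0.2117, 4.3916)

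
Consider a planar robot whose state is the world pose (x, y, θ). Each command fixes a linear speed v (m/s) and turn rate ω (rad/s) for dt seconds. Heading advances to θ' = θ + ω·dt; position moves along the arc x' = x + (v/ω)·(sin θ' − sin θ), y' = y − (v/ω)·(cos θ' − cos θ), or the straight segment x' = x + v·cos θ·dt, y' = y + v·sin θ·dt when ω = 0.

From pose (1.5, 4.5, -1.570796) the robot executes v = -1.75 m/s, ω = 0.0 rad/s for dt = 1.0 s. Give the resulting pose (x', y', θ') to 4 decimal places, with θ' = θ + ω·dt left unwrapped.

θ' = -1.5708 + 0.0·1.0 = -1.5708
ω = 0 → straight: x' = 1.5 + -1.75·cos(-1.5708)·1.0 = 1.5000
y' = 4.5 + -1.75·sin(-1.5708)·1.0 = 6.2500

(1.5000, 6.2500, -1.5708)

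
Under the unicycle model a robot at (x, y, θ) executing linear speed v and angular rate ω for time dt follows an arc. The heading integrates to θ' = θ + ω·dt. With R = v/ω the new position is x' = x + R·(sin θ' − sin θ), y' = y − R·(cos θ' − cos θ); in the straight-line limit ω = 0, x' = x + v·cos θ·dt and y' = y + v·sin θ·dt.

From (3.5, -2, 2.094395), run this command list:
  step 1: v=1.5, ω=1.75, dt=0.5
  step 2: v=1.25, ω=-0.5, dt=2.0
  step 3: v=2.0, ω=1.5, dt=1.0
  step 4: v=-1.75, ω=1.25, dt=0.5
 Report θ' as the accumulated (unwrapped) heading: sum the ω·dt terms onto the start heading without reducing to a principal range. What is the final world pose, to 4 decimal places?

(0.0611, 1.1677, 4.0944)

step 1: θ'=2.9694 (R=0.8571) → pose (2.9046, -1.5841, 2.9694)
step 2: θ'=1.9694 (R=-2.5000) → pose (1.0289, -0.0914, 1.9694)
step 3: θ'=3.4694 (R=1.3333) → pose (-0.6292, 0.6534, 3.4694)
step 4: θ'=4.0944 (R=-1.4000) → pose (0.0611, 1.1677, 4.0944)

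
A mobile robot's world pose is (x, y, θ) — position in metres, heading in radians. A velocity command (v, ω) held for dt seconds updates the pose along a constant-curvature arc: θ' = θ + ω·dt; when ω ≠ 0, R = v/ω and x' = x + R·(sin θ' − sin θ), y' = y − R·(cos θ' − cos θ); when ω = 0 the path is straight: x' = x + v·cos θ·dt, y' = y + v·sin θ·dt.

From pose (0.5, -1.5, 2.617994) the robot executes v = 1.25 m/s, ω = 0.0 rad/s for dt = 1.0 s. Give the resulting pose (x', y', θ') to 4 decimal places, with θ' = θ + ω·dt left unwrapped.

(-0.5825, -0.8750, 2.6180)

θ' = 2.6180 + 0.0·1.0 = 2.6180
ω = 0 → straight: x' = 0.5 + 1.25·cos(2.6180)·1.0 = -0.5825
y' = -1.5 + 1.25·sin(2.6180)·1.0 = -0.8750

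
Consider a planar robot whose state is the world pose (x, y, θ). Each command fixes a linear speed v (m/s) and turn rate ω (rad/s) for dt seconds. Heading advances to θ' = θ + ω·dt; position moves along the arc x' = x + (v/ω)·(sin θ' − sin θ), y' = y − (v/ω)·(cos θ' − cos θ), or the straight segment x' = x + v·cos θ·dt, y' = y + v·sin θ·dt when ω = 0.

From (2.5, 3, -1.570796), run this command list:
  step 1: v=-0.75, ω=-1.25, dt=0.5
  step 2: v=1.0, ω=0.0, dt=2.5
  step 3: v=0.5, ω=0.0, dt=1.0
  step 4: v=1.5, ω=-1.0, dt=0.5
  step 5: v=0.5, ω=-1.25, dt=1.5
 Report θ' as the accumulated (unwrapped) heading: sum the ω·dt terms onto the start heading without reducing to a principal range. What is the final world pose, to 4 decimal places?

(-0.2800, 0.7469, -4.5708)

step 1: θ'=-2.1958 (R=0.6000) → pose (2.6134, 3.3511, -2.1958)
step 2: θ'=-2.1958 (straight) → pose (1.1507, 1.3237, -2.1958)
step 3: θ'=-2.1958 (straight) → pose (0.8581, 0.9182, -2.1958)
step 4: θ'=-2.6958 (R=-1.5000) → pose (0.2885, 0.4424, -2.6958)
step 5: θ'=-4.5708 (R=-0.4000) → pose (-0.2800, 0.7469, -4.5708)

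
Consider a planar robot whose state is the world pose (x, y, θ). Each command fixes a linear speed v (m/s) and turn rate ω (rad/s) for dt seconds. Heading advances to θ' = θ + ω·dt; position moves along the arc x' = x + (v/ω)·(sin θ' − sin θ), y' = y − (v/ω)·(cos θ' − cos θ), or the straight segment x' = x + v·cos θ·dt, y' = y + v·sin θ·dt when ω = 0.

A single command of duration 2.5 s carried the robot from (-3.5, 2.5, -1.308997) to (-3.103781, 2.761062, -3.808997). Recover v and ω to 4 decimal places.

Δθ = -3.808997 − -1.308997 = -2.500000
ω = Δθ/dt = -2.500000/2.5 = -1.0000
R = Δx/(sin θ' − sin θ) = 0.2500
v = R·ω = 0.2500·-1.0000 = -0.2500

v = -0.2500, ω = -1.0000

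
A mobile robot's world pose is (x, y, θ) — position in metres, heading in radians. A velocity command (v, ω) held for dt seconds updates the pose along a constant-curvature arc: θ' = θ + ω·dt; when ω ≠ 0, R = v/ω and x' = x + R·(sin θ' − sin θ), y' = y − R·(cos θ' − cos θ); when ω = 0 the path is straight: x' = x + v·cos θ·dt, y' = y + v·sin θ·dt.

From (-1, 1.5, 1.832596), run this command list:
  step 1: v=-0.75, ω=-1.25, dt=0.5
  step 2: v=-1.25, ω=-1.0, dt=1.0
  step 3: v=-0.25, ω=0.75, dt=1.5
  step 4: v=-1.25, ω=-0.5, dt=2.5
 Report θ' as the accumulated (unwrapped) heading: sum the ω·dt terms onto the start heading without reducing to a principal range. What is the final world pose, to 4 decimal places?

step 1: θ'=1.2076 (R=0.6000) → pose (-1.0187, 1.1315, 1.2076)
step 2: θ'=0.2076 (R=1.2500) → pose (-1.9295, 0.3525, 0.2076)
step 3: θ'=1.3326 (R=-0.3333) → pose (-2.1847, 0.1049, 1.3326)
step 4: θ'=0.0826 (R=2.5000) → pose (-4.4079, -1.7966, 0.0826)

(-4.4079, -1.7966, 0.0826)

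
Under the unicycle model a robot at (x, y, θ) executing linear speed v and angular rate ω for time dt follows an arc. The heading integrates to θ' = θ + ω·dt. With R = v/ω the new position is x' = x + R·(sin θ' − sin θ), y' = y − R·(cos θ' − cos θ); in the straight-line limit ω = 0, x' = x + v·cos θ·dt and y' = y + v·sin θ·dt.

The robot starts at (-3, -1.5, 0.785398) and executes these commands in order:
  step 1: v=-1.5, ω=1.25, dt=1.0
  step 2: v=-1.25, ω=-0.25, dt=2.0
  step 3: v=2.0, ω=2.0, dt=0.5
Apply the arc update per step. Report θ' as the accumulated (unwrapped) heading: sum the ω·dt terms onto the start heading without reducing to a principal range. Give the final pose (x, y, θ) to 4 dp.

step 1: θ'=2.0354 (R=-1.2000) → pose (-3.2243, -2.8862, 2.0354)
step 2: θ'=1.5354 (R=5.0000) → pose (-2.6974, -5.3035, 1.5354)
step 3: θ'=2.5354 (R=1.0000) → pose (-3.1270, -4.4463, 2.5354)

(-3.1270, -4.4463, 2.5354)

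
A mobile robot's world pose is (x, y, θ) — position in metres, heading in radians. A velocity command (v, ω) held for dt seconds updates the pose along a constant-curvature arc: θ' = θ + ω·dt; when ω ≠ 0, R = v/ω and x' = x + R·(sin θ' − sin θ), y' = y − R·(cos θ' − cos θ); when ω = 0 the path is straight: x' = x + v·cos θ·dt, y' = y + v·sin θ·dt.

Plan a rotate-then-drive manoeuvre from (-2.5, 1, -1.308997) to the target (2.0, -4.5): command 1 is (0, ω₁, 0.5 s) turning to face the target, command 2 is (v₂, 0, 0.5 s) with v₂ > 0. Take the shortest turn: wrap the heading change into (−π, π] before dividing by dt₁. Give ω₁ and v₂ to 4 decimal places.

ω₁ = 0.8479, v₂ = 14.2127

heading to target = atan2(-4.5−1, 2−-2.5) = -0.8851
Δθ = wrap(-0.8851 − -1.3090) = 0.4239; ω₁ = Δθ/dt₁ = 0.8479
distance = √((2−-2.5)² + (-4.5−1)²) = 7.1063; v₂ = distance/dt₂ = 14.2127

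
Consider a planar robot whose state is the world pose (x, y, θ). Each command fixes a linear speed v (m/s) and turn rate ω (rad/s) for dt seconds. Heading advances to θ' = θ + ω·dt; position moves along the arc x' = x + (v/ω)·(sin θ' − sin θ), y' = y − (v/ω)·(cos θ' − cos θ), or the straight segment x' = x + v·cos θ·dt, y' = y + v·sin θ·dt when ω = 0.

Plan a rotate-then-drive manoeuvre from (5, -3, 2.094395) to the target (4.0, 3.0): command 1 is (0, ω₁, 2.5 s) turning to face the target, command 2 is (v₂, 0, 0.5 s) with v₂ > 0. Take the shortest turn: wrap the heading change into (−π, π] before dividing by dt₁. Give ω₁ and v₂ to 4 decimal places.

heading to target = atan2(3−-3, 4−5) = 1.7359
Δθ = wrap(1.7359 − 2.0944) = -0.3584; ω₁ = Δθ/dt₁ = -0.1434
distance = √((4−5)² + (3−-3)²) = 6.0828; v₂ = distance/dt₂ = 12.1655

ω₁ = -0.1434, v₂ = 12.1655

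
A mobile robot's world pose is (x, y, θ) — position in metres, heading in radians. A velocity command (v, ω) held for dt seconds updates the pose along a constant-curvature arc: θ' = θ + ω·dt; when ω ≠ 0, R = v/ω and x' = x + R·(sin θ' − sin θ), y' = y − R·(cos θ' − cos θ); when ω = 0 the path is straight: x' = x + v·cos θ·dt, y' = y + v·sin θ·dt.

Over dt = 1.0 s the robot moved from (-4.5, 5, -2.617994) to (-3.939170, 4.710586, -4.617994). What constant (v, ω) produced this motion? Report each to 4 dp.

Δθ = -4.617994 − -2.617994 = -2.000000
ω = Δθ/dt = -2.000000/1.0 = -2.0000
R = Δx/(sin θ' − sin θ) = 0.3750
v = R·ω = 0.3750·-2.0000 = -0.7500

v = -0.7500, ω = -2.0000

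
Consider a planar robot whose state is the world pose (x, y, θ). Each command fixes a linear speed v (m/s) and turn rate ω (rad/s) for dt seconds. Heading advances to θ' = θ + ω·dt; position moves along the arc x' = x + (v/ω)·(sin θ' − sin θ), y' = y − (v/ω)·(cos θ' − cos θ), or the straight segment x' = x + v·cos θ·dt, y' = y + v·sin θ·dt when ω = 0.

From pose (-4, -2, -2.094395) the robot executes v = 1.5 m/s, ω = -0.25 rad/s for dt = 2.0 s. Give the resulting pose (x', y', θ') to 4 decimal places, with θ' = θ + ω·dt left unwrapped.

(-6.0744, -4.1239, -2.5944)

θ' = -2.0944 + -0.25·2.0 = -2.5944
R = v/ω = 1.5/-0.25 = -6.0000
x' = -4 + -6.0000·(sin -2.5944 − sin -2.0944) = -6.0744
y' = -2 − -6.0000·(cos -2.5944 − cos -2.0944) = -4.1239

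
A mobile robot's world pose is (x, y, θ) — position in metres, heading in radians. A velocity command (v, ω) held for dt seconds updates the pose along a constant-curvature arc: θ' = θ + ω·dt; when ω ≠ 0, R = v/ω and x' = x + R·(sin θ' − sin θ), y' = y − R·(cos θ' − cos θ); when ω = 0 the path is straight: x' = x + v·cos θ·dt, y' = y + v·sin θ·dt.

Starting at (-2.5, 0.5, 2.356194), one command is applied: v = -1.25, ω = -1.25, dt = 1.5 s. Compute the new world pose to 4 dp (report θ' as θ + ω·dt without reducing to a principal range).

θ' = 2.3562 + -1.25·1.5 = 0.4812
R = v/ω = -1.25/-1.25 = 1.0000
x' = -2.5 + 1.0000·(sin 0.4812 − sin 2.3562) = -2.7443
y' = 0.5 − 1.0000·(cos 0.4812 − cos 2.3562) = -1.0935

(-2.7443, -1.0935, 0.4812)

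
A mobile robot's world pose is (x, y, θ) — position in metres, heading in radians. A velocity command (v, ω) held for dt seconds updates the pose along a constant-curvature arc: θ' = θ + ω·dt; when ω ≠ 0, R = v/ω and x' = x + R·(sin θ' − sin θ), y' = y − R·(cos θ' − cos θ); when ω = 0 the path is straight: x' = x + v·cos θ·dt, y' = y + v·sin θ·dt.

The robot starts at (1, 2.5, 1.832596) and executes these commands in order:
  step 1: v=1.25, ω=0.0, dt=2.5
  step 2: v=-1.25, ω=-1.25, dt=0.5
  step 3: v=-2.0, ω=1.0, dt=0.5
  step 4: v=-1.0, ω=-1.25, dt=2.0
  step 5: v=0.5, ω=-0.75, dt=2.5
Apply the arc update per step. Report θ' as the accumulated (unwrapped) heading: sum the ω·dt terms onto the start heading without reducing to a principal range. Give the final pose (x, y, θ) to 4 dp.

step 1: θ'=1.8326 (straight) → pose (0.1912, 5.5185, 1.8326)
step 2: θ'=1.2076 (R=1.0000) → pose (0.1600, 4.9044, 1.2076)
step 3: θ'=1.7076 (R=-2.0000) → pose (0.0482, 3.9211, 1.7076)
step 4: θ'=-0.7924 (R=0.8000) → pose (-1.3139, 3.2503, -0.7924)
step 5: θ'=-2.6674 (R=-0.6667) → pose (-1.4842, 2.1891, -2.6674)

(-1.4842, 2.1891, -2.6674)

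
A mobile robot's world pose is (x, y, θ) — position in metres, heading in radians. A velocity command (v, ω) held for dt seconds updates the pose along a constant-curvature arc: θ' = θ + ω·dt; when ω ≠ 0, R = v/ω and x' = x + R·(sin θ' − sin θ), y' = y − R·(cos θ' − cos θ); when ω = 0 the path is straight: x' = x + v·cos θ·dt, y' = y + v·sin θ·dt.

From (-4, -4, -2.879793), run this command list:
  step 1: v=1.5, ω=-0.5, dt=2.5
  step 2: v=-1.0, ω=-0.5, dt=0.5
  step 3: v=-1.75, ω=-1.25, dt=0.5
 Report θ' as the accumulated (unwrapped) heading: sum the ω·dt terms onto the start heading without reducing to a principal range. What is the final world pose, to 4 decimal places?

(-7.0439, -4.0608, -5.0048)

step 1: θ'=-4.1298 (R=-3.0000) → pose (-7.2816, -2.7528, -4.1298)
step 2: θ'=-4.3798 (R=2.0000) → pose (-7.0612, -3.2002, -4.3798)
step 3: θ'=-5.0048 (R=1.4000) → pose (-7.0439, -4.0608, -5.0048)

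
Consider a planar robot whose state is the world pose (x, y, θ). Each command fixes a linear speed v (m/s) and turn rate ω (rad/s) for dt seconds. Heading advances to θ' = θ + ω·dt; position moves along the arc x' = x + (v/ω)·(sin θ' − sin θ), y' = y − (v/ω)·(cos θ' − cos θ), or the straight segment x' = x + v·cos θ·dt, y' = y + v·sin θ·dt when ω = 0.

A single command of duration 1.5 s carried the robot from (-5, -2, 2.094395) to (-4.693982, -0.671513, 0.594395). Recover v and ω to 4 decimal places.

Δθ = 0.594395 − 2.094395 = -1.500000
ω = Δθ/dt = -1.500000/1.5 = -1.0000
R = −Δy/(cos θ' − cos θ) = -1.0000
v = R·ω = -1.0000·-1.0000 = 1.0000

v = 1.0000, ω = -1.0000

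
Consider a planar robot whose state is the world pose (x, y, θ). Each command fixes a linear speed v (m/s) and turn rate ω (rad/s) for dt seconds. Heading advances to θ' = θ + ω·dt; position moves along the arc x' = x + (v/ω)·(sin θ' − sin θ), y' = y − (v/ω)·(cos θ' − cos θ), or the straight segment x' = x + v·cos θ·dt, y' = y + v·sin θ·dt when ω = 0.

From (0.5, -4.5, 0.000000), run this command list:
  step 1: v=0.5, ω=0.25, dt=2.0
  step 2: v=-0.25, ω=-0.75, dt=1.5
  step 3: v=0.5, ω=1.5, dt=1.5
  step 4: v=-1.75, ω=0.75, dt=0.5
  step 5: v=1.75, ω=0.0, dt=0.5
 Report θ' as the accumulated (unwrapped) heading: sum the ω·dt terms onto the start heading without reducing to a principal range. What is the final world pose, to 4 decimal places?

(1.4760, -3.9935, 2.0000)

step 1: θ'=0.5000 (R=2.0000) → pose (1.4589, -4.2552, 0.5000)
step 2: θ'=-0.6250 (R=0.3333) → pose (1.1040, -4.2330, -0.6250)
step 3: θ'=1.6250 (R=0.3333) → pose (1.6319, -3.9446, 1.6250)
step 4: θ'=2.0000 (R=-2.3333) → pose (1.8401, -4.7892, 2.0000)
step 5: θ'=2.0000 (straight) → pose (1.4760, -3.9935, 2.0000)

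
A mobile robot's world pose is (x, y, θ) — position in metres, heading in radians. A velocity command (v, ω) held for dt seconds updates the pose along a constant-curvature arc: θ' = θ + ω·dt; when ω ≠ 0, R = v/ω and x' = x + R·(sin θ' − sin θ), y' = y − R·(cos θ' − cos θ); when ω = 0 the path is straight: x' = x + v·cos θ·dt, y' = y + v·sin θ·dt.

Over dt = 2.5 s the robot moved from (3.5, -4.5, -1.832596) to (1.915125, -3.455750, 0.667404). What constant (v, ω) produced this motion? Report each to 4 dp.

Δθ = 0.667404 − -1.832596 = 2.500000
ω = Δθ/dt = 2.500000/2.5 = 1.0000
R = Δx/(sin θ' − sin θ) = -1.0000
v = R·ω = -1.0000·1.0000 = -1.0000

v = -1.0000, ω = 1.0000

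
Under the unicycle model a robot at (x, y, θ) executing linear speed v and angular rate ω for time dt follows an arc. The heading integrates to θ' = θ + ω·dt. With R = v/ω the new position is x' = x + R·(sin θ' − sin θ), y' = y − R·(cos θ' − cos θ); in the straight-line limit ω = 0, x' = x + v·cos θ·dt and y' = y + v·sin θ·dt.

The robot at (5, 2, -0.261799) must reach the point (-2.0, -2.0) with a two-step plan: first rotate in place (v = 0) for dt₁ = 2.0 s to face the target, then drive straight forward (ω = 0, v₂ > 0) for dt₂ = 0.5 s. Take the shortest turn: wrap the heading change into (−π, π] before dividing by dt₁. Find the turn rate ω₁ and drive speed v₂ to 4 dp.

ω₁ = -1.1803, v₂ = 16.1245

heading to target = atan2(-2−2, -2−5) = -2.6224
Δθ = wrap(-2.6224 − -0.2618) = -2.3606; ω₁ = Δθ/dt₁ = -1.1803
distance = √((-2−5)² + (-2−2)²) = 8.0623; v₂ = distance/dt₂ = 16.1245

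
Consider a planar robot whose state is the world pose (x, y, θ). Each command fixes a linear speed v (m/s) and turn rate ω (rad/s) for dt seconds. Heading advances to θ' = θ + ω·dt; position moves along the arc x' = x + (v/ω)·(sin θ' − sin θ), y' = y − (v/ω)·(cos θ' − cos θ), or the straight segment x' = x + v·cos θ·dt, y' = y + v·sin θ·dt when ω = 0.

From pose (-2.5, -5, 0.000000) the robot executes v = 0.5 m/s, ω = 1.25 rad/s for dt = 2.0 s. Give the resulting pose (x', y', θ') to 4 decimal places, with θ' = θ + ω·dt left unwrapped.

θ' = 0.0000 + 1.25·2.0 = 2.5000
R = v/ω = 0.5/1.25 = 0.4000
x' = -2.5 + 0.4000·(sin 2.5000 − sin 0.0000) = -2.2606
y' = -5 − 0.4000·(cos 2.5000 − cos 0.0000) = -4.2795

(-2.2606, -4.2795, 2.5000)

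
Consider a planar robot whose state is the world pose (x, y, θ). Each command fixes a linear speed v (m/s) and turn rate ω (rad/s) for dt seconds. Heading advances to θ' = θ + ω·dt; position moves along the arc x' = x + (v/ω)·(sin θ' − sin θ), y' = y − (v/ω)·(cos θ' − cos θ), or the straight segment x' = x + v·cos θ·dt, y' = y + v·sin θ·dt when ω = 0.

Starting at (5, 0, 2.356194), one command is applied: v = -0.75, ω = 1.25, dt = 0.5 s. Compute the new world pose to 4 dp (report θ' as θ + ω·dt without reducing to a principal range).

(5.3284, -0.1680, 2.9812)

θ' = 2.3562 + 1.25·0.5 = 2.9812
R = v/ω = -0.75/1.25 = -0.6000
x' = 5 + -0.6000·(sin 2.9812 − sin 2.3562) = 5.3284
y' = 0 − -0.6000·(cos 2.9812 − cos 2.3562) = -0.1680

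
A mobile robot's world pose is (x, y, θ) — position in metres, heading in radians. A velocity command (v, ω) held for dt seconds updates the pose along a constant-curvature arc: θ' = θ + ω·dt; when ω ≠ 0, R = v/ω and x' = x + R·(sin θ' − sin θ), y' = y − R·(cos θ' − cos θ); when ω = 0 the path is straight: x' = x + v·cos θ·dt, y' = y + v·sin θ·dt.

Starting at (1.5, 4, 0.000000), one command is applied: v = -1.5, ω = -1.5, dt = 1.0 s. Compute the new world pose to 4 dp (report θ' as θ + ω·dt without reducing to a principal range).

θ' = 0.0000 + -1.5·1.0 = -1.5000
R = v/ω = -1.5/-1.5 = 1.0000
x' = 1.5 + 1.0000·(sin -1.5000 − sin 0.0000) = 0.5025
y' = 4 − 1.0000·(cos -1.5000 − cos 0.0000) = 4.9293

(0.5025, 4.9293, -1.5000)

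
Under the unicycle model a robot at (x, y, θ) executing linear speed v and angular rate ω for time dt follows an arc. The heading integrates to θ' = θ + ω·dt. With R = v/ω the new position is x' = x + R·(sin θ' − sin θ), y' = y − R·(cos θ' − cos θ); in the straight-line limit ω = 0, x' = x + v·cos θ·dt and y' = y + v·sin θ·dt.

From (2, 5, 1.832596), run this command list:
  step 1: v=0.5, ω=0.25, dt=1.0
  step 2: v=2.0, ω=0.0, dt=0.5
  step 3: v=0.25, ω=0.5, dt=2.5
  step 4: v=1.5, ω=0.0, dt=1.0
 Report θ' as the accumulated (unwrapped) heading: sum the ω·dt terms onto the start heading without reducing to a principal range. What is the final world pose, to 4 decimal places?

(-0.6814, 6.2950, 3.3326)

step 1: θ'=2.0826 (R=2.0000) → pose (1.8119, 5.4619, 2.0826)
step 2: θ'=2.0826 (straight) → pose (1.3221, 6.3337, 2.0826)
step 3: θ'=3.3326 (R=0.5000) → pose (0.7913, 6.5798, 3.3326)
step 4: θ'=3.3326 (straight) → pose (-0.6814, 6.2950, 3.3326)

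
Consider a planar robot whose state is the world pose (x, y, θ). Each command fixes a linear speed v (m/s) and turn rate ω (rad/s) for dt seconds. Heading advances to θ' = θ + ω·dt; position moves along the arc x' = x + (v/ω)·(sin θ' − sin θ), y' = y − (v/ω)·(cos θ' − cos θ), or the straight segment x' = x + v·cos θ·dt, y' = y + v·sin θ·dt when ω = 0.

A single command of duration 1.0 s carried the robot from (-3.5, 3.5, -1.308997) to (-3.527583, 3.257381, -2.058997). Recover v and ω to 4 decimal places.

v = 0.2500, ω = -0.7500

Δθ = -2.058997 − -1.308997 = -0.750000
ω = Δθ/dt = -0.750000/1.0 = -0.7500
R = −Δy/(cos θ' − cos θ) = -0.3333
v = R·ω = -0.3333·-0.7500 = 0.2500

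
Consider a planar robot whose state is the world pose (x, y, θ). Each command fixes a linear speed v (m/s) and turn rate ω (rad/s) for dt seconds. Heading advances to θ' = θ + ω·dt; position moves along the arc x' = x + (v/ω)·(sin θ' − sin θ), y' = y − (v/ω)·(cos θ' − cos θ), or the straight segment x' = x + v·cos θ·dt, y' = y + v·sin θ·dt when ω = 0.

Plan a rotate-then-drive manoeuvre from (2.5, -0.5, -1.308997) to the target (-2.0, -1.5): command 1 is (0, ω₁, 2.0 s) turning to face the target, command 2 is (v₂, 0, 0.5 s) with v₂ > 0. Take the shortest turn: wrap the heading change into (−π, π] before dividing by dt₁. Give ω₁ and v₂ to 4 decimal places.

ω₁ = -0.8070, v₂ = 9.2195

heading to target = atan2(-1.5−-0.5, -2−2.5) = -2.9229
Δθ = wrap(-2.9229 − -1.3090) = -1.6139; ω₁ = Δθ/dt₁ = -0.8070
distance = √((-2−2.5)² + (-1.5−-0.5)²) = 4.6098; v₂ = distance/dt₂ = 9.2195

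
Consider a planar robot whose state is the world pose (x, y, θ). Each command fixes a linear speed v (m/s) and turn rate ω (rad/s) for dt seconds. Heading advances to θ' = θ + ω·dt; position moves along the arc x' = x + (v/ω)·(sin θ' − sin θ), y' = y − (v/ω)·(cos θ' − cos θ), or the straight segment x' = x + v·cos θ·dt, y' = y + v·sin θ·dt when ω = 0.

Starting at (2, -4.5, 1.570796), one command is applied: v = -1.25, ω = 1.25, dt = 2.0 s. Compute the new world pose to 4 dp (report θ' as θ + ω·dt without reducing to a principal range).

(3.8011, -5.0985, 4.0708)

θ' = 1.5708 + 1.25·2.0 = 4.0708
R = v/ω = -1.25/1.25 = -1.0000
x' = 2 + -1.0000·(sin 4.0708 − sin 1.5708) = 3.8011
y' = -4.5 − -1.0000·(cos 4.0708 − cos 1.5708) = -5.0985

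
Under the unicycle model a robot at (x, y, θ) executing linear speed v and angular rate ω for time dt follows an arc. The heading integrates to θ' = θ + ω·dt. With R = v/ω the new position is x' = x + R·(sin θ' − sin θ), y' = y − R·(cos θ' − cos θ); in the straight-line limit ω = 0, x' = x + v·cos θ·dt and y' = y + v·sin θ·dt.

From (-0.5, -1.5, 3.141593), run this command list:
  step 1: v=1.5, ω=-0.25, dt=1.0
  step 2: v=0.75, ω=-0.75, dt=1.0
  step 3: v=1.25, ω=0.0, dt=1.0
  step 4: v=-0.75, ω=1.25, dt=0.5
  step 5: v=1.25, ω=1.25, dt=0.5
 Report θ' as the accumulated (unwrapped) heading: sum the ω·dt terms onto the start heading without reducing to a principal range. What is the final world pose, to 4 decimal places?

(-3.5824, -0.0287, 3.3916)

step 1: θ'=2.8916 (R=-6.0000) → pose (-1.9844, -1.3135, 2.8916)
step 2: θ'=2.1416 (R=-1.0000) → pose (-2.5785, -0.8849, 2.1416)
step 3: θ'=2.1416 (straight) → pose (-3.2539, 0.1670, 2.1416)
step 4: θ'=2.7666 (R=-0.6000) → pose (-2.9688, -0.0671, 2.7666)
step 5: θ'=3.3916 (R=1.0000) → pose (-3.5824, -0.0287, 3.3916)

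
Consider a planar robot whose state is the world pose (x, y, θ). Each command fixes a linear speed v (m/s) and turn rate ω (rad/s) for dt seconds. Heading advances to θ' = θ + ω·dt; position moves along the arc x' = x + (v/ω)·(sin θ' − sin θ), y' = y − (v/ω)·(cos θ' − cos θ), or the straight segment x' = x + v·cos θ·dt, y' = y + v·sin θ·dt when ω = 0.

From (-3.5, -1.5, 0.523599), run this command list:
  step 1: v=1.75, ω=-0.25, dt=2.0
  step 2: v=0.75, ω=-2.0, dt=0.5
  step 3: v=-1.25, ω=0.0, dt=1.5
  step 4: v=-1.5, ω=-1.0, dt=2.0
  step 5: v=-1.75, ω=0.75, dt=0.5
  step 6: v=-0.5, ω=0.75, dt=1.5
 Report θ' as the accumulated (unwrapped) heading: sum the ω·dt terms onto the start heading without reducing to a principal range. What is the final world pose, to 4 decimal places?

(1.2376, 4.0790, -1.4764)

step 1: θ'=0.0236 (R=-7.0000) → pose (-0.1652, -0.5641, 0.0236)
step 2: θ'=-0.9764 (R=-0.3750) → pose (0.1544, -0.7290, -0.9764)
step 3: θ'=-0.9764 (straight) → pose (-0.8957, 0.8244, -0.9764)
step 4: θ'=-2.9764 (R=1.5000) → pose (0.1004, 3.1440, -2.9764)
step 5: θ'=-2.6014 (R=-2.3333) → pose (0.9167, 3.4445, -2.6014)
step 6: θ'=-1.4764 (R=-0.6667) → pose (1.2376, 4.0790, -1.4764)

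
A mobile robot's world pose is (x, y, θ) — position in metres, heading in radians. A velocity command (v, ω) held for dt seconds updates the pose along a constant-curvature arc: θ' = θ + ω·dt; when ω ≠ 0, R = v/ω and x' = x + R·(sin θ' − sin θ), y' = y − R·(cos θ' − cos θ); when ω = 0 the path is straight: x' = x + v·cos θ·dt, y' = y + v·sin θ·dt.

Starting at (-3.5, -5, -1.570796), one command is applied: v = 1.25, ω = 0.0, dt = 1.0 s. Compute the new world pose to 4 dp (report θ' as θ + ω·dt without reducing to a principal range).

(-3.5000, -6.2500, -1.5708)

θ' = -1.5708 + 0.0·1.0 = -1.5708
ω = 0 → straight: x' = -3.5 + 1.25·cos(-1.5708)·1.0 = -3.5000
y' = -5 + 1.25·sin(-1.5708)·1.0 = -6.2500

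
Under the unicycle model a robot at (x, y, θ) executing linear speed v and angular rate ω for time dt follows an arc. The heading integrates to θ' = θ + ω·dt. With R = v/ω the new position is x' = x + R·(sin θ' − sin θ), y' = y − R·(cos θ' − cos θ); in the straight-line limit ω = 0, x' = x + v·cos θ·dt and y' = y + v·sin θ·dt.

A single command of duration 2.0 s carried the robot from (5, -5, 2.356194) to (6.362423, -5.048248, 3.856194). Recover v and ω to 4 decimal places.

v = -0.7500, ω = 0.7500

Δθ = 3.856194 − 2.356194 = 1.500000
ω = Δθ/dt = 1.500000/2.0 = 0.7500
R = Δx/(sin θ' − sin θ) = -1.0000
v = R·ω = -1.0000·0.7500 = -0.7500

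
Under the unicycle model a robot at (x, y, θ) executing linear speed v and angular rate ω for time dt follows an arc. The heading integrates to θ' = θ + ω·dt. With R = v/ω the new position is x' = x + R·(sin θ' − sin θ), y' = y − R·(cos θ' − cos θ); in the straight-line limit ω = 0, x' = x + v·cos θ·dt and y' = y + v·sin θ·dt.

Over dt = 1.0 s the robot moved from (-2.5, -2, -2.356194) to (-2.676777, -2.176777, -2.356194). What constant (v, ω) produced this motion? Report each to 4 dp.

v = 0.2500, ω = 0.0000

Δθ = -2.356194 − -2.356194 = 0.000000
ω = Δθ/dt = 0.000000/1.0 = 0.0000
ω = 0 → v = (Δx·cos θ + Δy·sin θ)/dt = 0.2500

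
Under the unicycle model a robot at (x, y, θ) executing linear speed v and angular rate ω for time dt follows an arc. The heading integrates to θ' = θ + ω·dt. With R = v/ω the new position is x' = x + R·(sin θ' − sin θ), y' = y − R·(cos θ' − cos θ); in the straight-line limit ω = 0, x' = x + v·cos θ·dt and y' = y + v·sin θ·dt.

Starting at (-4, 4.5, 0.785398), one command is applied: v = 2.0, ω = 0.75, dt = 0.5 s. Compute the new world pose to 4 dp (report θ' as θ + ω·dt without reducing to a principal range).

(-3.4404, 5.3217, 1.1604)

θ' = 0.7854 + 0.75·0.5 = 1.1604
R = v/ω = 2.0/0.75 = 2.6667
x' = -4 + 2.6667·(sin 1.1604 − sin 0.7854) = -3.4404
y' = 4.5 − 2.6667·(cos 1.1604 − cos 0.7854) = 5.3217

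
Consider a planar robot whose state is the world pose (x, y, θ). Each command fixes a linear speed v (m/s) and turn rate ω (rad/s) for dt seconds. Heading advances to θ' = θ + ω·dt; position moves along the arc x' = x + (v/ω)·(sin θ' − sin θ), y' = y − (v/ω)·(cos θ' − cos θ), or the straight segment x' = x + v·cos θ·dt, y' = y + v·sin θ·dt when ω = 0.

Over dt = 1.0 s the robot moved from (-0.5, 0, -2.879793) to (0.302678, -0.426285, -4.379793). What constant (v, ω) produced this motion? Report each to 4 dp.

Δθ = -4.379793 − -2.879793 = -1.500000
ω = Δθ/dt = -1.500000/1.0 = -1.5000
R = Δx/(sin θ' − sin θ) = 0.6667
v = R·ω = 0.6667·-1.5000 = -1.0000

v = -1.0000, ω = -1.5000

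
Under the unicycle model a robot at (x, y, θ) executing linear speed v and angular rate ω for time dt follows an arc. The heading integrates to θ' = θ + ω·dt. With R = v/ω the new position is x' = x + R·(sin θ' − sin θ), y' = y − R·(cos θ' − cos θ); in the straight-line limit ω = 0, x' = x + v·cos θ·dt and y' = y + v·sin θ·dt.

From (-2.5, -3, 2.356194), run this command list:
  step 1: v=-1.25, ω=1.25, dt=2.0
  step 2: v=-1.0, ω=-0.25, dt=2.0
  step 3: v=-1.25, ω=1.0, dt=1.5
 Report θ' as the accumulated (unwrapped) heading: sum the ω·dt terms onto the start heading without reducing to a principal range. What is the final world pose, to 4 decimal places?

step 1: θ'=4.8562 (R=-1.0000) → pose (-0.8032, -2.1496, 4.8562)
step 2: θ'=4.3562 (R=4.0000) → pose (-0.5934, -0.1815, 4.3562)
step 3: θ'=5.8562 (R=-1.2500) → pose (-1.2473, 1.3922, 5.8562)

(-1.2473, 1.3922, 5.8562)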